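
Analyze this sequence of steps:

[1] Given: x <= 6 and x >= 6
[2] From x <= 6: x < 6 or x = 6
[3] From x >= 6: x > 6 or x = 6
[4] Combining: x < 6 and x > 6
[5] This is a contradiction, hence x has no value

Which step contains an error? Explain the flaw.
Step 4: Combining: x < 6 and x > 6

Step 4 incorrectly combines the conditions. From x <= 6 and x >= 6, the intersection is x = 6. The error treats the 'or' cases as 'and' requirements. The correct conclusion is that x = 6 is the unique solution, not that no solution exists.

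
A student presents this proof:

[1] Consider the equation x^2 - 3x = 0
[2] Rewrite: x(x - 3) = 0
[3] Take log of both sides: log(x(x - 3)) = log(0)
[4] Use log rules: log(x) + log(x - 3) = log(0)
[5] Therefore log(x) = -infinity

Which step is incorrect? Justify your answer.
Step 3: Take log of both sides: log(x(x - 3)) = log(0)

Step 3 takes the logarithm of both sides, resulting in log(0) on the right side. The logarithm is only defined for positive numbers; log(0) is undefined (approaches negative infinity). This operation is invalid.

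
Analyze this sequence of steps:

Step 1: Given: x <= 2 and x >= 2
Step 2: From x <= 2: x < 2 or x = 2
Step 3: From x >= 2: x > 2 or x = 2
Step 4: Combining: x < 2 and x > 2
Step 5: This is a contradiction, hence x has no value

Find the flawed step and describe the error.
Step 4: Combining: x < 2 and x > 2

Step 4 incorrectly combines the conditions. From x <= 2 and x >= 2, the intersection is x = 2. The error treats the 'or' cases as 'and' requirements. The correct conclusion is that x = 2 is the unique solution, not that no solution exists.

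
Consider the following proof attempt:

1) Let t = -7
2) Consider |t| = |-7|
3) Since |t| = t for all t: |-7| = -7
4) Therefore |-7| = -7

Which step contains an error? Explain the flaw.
Step 3: Since |t| = t for all t: |-7| = -7

Step 3 incorrectly states that |t| = t for all t. The correct definition is |t| = t when t >= 0, and |t| = -t when t < 0. Since -7 < 0, we have |-7| = -(-7) = 7, not -7.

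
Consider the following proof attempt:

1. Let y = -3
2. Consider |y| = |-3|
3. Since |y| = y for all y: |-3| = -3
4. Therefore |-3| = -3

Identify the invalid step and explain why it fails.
Step 3: Since |y| = y for all y: |-3| = -3

Step 3 incorrectly states that |y| = y for all y. The correct definition is |y| = y when y >= 0, and |y| = -y when y < 0. Since -3 < 0, we have |-3| = -(-3) = 3, not -3.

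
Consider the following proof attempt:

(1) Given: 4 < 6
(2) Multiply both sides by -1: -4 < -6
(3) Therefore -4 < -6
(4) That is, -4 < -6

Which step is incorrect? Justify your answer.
Step 2: Multiply both sides by -1: -4 < -6

Step 2 multiplies both sides by -1 but fails to reverse the inequality sign. When multiplying (or dividing) an inequality by a negative number, the direction must be reversed. Since 4 < 6, we should get -4 > -6, i.e., -4 > -6.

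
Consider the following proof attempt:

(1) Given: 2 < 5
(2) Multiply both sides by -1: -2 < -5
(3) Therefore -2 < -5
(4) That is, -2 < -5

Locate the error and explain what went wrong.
Step 2: Multiply both sides by -1: -2 < -5

Step 2 multiplies both sides by -1 but fails to reverse the inequality sign. When multiplying (or dividing) an inequality by a negative number, the direction must be reversed. Since 2 < 5, we should get -2 > -5, i.e., -2 > -5.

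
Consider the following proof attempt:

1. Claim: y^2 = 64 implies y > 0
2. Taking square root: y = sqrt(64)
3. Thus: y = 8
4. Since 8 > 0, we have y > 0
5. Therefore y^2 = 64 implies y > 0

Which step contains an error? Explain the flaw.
Step 2: Taking square root: y = sqrt(64)

Step 2 takes the square root and assumes the positive root only. The equation y^2 = 64 actually has two solutions: y = 8 and y = -8. The proof silently assumes y > 0 without justification, then uses this assumption to conclude y > 0, which is circular. The counterexample y = -8 shows the claim is false.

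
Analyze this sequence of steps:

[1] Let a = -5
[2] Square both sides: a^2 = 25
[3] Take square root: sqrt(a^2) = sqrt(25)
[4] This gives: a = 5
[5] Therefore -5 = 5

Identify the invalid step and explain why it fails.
Step 4: This gives: a = 5

Step 4 incorrectly states that sqrt(a^2) = a. The correct identity is sqrt(a^2) = |a|. Since a = -5 < 0, we have sqrt(a^2) = |-5| = 5, not a = -5.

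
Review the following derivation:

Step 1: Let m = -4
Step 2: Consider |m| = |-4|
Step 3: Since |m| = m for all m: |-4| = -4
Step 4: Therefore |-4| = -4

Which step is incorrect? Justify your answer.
Step 3: Since |m| = m for all m: |-4| = -4

Step 3 incorrectly states that |m| = m for all m. The correct definition is |m| = m when m >= 0, and |m| = -m when m < 0. Since -4 < 0, we have |-4| = -(-4) = 4, not -4.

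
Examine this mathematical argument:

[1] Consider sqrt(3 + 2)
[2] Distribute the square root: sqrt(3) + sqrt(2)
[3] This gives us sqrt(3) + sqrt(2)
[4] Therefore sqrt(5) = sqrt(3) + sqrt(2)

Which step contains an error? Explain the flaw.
Step 2: Distribute the square root: sqrt(3) + sqrt(2)

Step 2 incorrectly 'distributes' the square root over addition. The square root function does not distribute: sqrt(a + b) ≠ sqrt(a) + sqrt(b). In fact, sqrt(3 + 2) = sqrt(5) ≈ 2.2361, while sqrt(3) + sqrt(2) ≈ 3.1463.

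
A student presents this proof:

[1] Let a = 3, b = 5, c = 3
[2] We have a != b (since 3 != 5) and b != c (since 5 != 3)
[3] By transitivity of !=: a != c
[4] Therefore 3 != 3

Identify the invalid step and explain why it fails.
Step 3: By transitivity of !=: a != c

Step 3 incorrectly applies transitivity to the '!=' relation. Transitivity states: if a R b and b R c, then a R c. However, '!=' is not transitive. Counterexample: 3 != 5 and 5 != 3, but 3 = 3 (both equal 3). Transitivity holds for relations like <, <=, =, but not for !=.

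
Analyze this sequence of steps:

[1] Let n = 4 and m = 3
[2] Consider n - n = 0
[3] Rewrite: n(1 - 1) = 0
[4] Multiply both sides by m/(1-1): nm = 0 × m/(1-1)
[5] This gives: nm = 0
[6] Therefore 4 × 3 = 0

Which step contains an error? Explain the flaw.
Step 4: Multiply both sides by m/(1-1): nm = 0 × m/(1-1)

Step 4 multiplies both sides by m/(1-1). However, 1-1 = 0, so this is multiplication by m/0, which is undefined. We cannot multiply by an undefined expression.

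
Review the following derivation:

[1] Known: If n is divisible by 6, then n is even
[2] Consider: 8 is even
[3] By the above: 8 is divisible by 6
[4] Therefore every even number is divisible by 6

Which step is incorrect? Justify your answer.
Step 3: By the above: 8 is divisible by 6

Step 3 commits the fallacy of affirming the consequent. The known fact 'divisible by 6 → even' does NOT imply 'even → divisible by 6'. That would be the converse, which is false. For example, 8 is even but 8 ÷ 6 = 1.33, which is not an integer.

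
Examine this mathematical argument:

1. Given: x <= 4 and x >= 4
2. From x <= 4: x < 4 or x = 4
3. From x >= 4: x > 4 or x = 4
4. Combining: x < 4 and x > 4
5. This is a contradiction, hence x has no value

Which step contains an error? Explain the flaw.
Step 4: Combining: x < 4 and x > 4

Step 4 incorrectly combines the conditions. From x <= 4 and x >= 4, the intersection is x = 4. The error treats the 'or' cases as 'and' requirements. The correct conclusion is that x = 4 is the unique solution, not that no solution exists.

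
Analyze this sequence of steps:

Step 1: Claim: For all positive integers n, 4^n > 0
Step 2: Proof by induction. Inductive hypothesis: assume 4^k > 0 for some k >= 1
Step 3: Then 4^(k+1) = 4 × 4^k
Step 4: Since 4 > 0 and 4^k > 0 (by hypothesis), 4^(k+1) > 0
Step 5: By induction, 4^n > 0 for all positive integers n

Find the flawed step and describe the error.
Step 5: By induction, 4^n > 0 for all positive integers n

Step 5 concludes the proof by induction, but no base case was ever established. A valid induction proof requires: (1) a base case proving 4^1 > 0, and (2) an inductive step showing IF 4^k > 0 THEN 4^(k+1) > 0. Steps 2-4 correctly establish the inductive step, but without the base case the conclusion in step 5 does not follow.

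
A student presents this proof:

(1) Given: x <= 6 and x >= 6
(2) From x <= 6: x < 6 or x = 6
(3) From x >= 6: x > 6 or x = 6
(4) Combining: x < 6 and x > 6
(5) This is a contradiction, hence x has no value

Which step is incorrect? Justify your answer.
Step 4: Combining: x < 6 and x > 6

Step 4 incorrectly combines the conditions. From x <= 6 and x >= 6, the intersection is x = 6. The error treats the 'or' cases as 'and' requirements. The correct conclusion is that x = 6 is the unique solution, not that no solution exists.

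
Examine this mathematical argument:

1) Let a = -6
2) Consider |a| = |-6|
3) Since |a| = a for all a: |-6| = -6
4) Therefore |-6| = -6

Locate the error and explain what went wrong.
Step 3: Since |a| = a for all a: |-6| = -6

Step 3 incorrectly states that |a| = a for all a. The correct definition is |a| = a when a >= 0, and |a| = -a when a < 0. Since -6 < 0, we have |-6| = -(-6) = 6, not -6.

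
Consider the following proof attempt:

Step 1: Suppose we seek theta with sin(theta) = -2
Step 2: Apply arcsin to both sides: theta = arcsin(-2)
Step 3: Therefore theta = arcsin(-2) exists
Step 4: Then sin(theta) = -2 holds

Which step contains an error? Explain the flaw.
Step 2: Apply arcsin to both sides: theta = arcsin(-2)

Step 2 applies arcsin to -2. However, arcsin(x) is only defined for x in [-1, 1] because sin(theta) can only produce values in that range. Since |-2| > 1, arcsin(-2) is undefined. There is no angle whose sine equals -2.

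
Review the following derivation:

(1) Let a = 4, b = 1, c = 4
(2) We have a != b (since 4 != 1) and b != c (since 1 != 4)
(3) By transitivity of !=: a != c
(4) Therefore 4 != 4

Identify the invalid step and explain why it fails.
Step 3: By transitivity of !=: a != c

Step 3 incorrectly applies transitivity to the '!=' relation. Transitivity states: if a R b and b R c, then a R c. However, '!=' is not transitive. Counterexample: 4 != 1 and 1 != 4, but 4 = 4 (both equal 4). Transitivity holds for relations like <, <=, =, but not for !=.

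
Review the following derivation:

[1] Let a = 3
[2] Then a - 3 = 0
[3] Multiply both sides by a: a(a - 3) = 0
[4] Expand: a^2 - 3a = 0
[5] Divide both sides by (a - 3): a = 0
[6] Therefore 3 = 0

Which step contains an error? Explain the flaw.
Step 5: Divide both sides by (a - 3): a = 0

Step 5 divides both sides by (a - 3). However, since a = 3, we have (a - 3) = 0. Division by zero is undefined, making this step invalid.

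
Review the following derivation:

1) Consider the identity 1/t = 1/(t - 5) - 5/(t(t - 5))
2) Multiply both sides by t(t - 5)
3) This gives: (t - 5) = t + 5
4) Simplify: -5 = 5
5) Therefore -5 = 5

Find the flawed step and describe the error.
Step 3: This gives: (t - 5) = t + 5

Step 3 makes a sign error when clearing denominators. Multiplying -5/(t(t - 5)) by t(t - 5) gives -5, not +5. The correct result is (t - 5) = t - 5, which is trivially true, not (t - 5) = t + 5. (Step 1 is a valid identity: 1/(t - 5) - 5/(t(t - 5)) = (t - 5)/(t(t - 5)) = 1/t.)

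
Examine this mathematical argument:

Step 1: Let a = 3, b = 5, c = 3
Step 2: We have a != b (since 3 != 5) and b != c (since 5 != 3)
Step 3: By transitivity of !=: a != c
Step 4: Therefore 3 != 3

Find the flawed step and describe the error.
Step 3: By transitivity of !=: a != c

Step 3 incorrectly applies transitivity to the '!=' relation. Transitivity states: if a R b and b R c, then a R c. However, '!=' is not transitive. Counterexample: 3 != 5 and 5 != 3, but 3 = 3 (both equal 3). Transitivity holds for relations like <, <=, =, but not for !=.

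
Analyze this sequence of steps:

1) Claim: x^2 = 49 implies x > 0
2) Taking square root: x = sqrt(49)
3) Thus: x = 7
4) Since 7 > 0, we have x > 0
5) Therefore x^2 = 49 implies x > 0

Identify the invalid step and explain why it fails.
Step 2: Taking square root: x = sqrt(49)

Step 2 takes the square root and assumes the positive root only. The equation x^2 = 49 actually has two solutions: x = 7 and x = -7. The proof silently assumes x > 0 without justification, then uses this assumption to conclude x > 0, which is circular. The counterexample x = -7 shows the claim is false.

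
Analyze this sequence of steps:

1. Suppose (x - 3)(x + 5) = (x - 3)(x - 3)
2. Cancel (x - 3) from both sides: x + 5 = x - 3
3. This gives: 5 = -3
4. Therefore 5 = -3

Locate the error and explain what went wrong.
Step 2: Cancel (x - 3) from both sides: x + 5 = x - 3

Step 2 cancels (x - 3) from both sides. This is only valid if (x - 3) ≠ 0, i.e., x ≠ 3. When x = 3, both sides equal zero regardless of the other factors. The correct approach requires considering x = 3 as a separate case.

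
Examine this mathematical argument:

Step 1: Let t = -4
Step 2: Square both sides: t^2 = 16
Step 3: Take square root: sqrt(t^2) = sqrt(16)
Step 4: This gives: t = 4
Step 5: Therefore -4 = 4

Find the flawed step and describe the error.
Step 4: This gives: t = 4

Step 4 incorrectly states that sqrt(t^2) = t. The correct identity is sqrt(t^2) = |t|. Since t = -4 < 0, we have sqrt(t^2) = |-4| = 4, not t = -4.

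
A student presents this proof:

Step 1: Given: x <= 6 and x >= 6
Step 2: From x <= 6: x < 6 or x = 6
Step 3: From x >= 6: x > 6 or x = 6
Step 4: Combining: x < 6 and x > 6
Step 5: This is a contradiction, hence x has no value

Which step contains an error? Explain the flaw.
Step 4: Combining: x < 6 and x > 6

Step 4 incorrectly combines the conditions. From x <= 6 and x >= 6, the intersection is x = 6. The error treats the 'or' cases as 'and' requirements. The correct conclusion is that x = 6 is the unique solution, not that no solution exists.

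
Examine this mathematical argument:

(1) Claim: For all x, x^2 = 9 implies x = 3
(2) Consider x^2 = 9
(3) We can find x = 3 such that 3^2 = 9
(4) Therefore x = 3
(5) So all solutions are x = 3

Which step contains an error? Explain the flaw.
Step 4: Therefore x = 3

Step 4 incorrectly concludes that x = 3 is the only solution. The proof shows that x = 3 is A solution (existence), but does not show it is the ONLY solution (uniqueness). In fact, x = -3 is also a solution since (-3)^2 = 9. Finding one solution doesn't prove there are no others.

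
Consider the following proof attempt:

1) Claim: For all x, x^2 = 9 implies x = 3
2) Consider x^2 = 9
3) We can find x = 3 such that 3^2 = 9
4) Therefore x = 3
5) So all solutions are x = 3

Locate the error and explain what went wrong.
Step 4: Therefore x = 3

Step 4 incorrectly concludes that x = 3 is the only solution. The proof shows that x = 3 is A solution (existence), but does not show it is the ONLY solution (uniqueness). In fact, x = -3 is also a solution since (-3)^2 = 9. Finding one solution doesn't prove there are no others.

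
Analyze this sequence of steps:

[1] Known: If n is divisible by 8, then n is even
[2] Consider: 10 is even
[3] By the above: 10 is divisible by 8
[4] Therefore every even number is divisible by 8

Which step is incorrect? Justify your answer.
Step 3: By the above: 10 is divisible by 8

Step 3 commits the fallacy of affirming the consequent. The known fact 'divisible by 8 → even' does NOT imply 'even → divisible by 8'. That would be the converse, which is false. For example, 10 is even but 10 ÷ 8 = 1.25, which is not an integer.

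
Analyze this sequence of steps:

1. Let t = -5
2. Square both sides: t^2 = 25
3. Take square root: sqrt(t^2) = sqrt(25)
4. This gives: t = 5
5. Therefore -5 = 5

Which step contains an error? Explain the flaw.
Step 4: This gives: t = 5

Step 4 incorrectly states that sqrt(t^2) = t. The correct identity is sqrt(t^2) = |t|. Since t = -5 < 0, we have sqrt(t^2) = |-5| = 5, not t = -5.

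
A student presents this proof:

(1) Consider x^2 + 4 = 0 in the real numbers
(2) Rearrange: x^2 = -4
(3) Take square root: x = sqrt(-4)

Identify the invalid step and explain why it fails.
Step 3: Take square root: x = sqrt(-4)

Step 3 takes the square root of -4, which is negative. In the real number system, the square root of a negative number is undefined. The equation x^2 + 4 = 0 has no real solutions. Square roots of negative numbers only exist in the complex numbers.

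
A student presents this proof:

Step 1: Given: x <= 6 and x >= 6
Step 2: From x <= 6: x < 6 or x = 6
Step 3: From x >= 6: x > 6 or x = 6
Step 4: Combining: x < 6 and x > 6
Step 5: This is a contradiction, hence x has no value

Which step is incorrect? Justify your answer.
Step 4: Combining: x < 6 and x > 6

Step 4 incorrectly combines the conditions. From x <= 6 and x >= 6, the intersection is x = 6. The error treats the 'or' cases as 'and' requirements. The correct conclusion is that x = 6 is the unique solution, not that no solution exists.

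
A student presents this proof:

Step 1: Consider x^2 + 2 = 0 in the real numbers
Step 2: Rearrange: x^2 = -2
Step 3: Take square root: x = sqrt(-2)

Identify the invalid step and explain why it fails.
Step 3: Take square root: x = sqrt(-2)

Step 3 takes the square root of -2, which is negative. In the real number system, the square root of a negative number is undefined. The equation x^2 + 2 = 0 has no real solutions. Square roots of negative numbers only exist in the complex numbers.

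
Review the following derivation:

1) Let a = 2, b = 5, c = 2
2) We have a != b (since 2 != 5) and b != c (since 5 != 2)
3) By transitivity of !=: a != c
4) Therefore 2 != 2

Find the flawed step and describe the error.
Step 3: By transitivity of !=: a != c

Step 3 incorrectly applies transitivity to the '!=' relation. Transitivity states: if a R b and b R c, then a R c. However, '!=' is not transitive. Counterexample: 2 != 5 and 5 != 2, but 2 = 2 (both equal 2). Transitivity holds for relations like <, <=, =, but not for !=.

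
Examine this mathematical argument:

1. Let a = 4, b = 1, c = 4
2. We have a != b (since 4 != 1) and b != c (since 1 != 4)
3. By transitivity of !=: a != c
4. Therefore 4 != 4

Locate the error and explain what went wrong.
Step 3: By transitivity of !=: a != c

Step 3 incorrectly applies transitivity to the '!=' relation. Transitivity states: if a R b and b R c, then a R c. However, '!=' is not transitive. Counterexample: 4 != 1 and 1 != 4, but 4 = 4 (both equal 4). Transitivity holds for relations like <, <=, =, but not for !=.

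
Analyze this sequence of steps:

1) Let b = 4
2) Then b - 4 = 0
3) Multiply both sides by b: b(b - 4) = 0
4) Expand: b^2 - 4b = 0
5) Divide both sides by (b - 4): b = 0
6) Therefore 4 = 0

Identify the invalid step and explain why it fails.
Step 5: Divide both sides by (b - 4): b = 0

Step 5 divides both sides by (b - 4). However, since b = 4, we have (b - 4) = 0. Division by zero is undefined, making this step invalid.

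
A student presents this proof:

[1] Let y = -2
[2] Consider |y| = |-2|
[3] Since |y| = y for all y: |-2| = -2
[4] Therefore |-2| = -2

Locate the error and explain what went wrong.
Step 3: Since |y| = y for all y: |-2| = -2

Step 3 incorrectly states that |y| = y for all y. The correct definition is |y| = y when y >= 0, and |y| = -y when y < 0. Since -2 < 0, we have |-2| = -(-2) = 2, not -2.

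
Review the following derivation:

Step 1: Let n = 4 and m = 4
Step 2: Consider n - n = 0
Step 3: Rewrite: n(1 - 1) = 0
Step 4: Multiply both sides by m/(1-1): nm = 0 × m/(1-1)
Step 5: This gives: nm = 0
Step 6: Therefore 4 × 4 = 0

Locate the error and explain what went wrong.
Step 4: Multiply both sides by m/(1-1): nm = 0 × m/(1-1)

Step 4 multiplies both sides by m/(1-1). However, 1-1 = 0, so this is multiplication by m/0, which is undefined. We cannot multiply by an undefined expression.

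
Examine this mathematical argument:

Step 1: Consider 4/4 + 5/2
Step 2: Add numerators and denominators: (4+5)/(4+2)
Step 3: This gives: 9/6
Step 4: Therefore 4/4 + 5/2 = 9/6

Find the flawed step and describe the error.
Step 2: Add numerators and denominators: (4+5)/(4+2)

Step 2 incorrectly adds fractions by separately adding numerators and denominators. This is wrong. The correct method requires a common denominator: 4/4 + 5/2 = (4×2 + 5×4)/(4×2) = 28/8 = 7/2. The method used gives 9/6, which is different.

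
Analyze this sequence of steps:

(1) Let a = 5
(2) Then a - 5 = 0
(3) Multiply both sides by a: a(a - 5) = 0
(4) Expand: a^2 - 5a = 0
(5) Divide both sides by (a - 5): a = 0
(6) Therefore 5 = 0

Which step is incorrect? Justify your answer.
Step 5: Divide both sides by (a - 5): a = 0

Step 5 divides both sides by (a - 5). However, since a = 5, we have (a - 5) = 0. Division by zero is undefined, making this step invalid.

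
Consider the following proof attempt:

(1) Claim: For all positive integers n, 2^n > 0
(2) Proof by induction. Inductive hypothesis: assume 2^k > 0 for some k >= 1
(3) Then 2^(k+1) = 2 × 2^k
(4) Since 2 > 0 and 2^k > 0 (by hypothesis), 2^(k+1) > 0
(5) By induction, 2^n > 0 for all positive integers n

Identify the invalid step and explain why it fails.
Step 5: By induction, 2^n > 0 for all positive integers n

Step 5 concludes the proof by induction, but no base case was ever established. A valid induction proof requires: (1) a base case proving 2^1 > 0, and (2) an inductive step showing IF 2^k > 0 THEN 2^(k+1) > 0. Steps 2-4 correctly establish the inductive step, but without the base case the conclusion in step 5 does not follow.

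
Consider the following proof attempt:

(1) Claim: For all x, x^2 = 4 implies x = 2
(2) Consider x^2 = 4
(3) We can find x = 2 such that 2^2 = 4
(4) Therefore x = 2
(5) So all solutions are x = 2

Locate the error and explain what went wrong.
Step 4: Therefore x = 2

Step 4 incorrectly concludes that x = 2 is the only solution. The proof shows that x = 2 is A solution (existence), but does not show it is the ONLY solution (uniqueness). In fact, x = -2 is also a solution since (-2)^2 = 4. Finding one solution doesn't prove there are no others.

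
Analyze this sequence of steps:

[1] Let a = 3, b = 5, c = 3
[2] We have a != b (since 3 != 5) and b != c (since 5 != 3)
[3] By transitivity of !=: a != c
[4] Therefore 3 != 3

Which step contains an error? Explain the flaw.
Step 3: By transitivity of !=: a != c

Step 3 incorrectly applies transitivity to the '!=' relation. Transitivity states: if a R b and b R c, then a R c. However, '!=' is not transitive. Counterexample: 3 != 5 and 5 != 3, but 3 = 3 (both equal 3). Transitivity holds for relations like <, <=, =, but not for !=.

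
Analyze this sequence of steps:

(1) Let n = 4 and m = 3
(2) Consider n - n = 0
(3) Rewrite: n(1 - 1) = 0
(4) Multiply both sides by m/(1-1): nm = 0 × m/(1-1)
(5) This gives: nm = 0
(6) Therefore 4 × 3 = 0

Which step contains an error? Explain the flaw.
Step 4: Multiply both sides by m/(1-1): nm = 0 × m/(1-1)

Step 4 multiplies both sides by m/(1-1). However, 1-1 = 0, so this is multiplication by m/0, which is undefined. We cannot multiply by an undefined expression.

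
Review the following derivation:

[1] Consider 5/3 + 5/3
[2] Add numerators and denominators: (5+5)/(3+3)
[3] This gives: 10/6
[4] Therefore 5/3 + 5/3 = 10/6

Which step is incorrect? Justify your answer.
Step 2: Add numerators and denominators: (5+5)/(3+3)

Step 2 incorrectly adds fractions by separately adding numerators and denominators. This is wrong. The correct method requires a common denominator: 5/3 + 5/3 = (5×3 + 5×3)/(3×3) = 30/9 = 10/3. The method used gives 10/6, which is different.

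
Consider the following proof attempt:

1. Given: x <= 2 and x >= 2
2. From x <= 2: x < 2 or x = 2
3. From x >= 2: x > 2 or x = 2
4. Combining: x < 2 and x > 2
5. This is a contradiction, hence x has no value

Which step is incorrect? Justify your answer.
Step 4: Combining: x < 2 and x > 2

Step 4 incorrectly combines the conditions. From x <= 2 and x >= 2, the intersection is x = 2. The error treats the 'or' cases as 'and' requirements. The correct conclusion is that x = 2 is the unique solution, not that no solution exists.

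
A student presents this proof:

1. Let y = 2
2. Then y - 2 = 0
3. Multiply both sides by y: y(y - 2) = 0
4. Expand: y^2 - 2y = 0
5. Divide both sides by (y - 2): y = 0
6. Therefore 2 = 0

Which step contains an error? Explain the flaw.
Step 5: Divide both sides by (y - 2): y = 0

Step 5 divides both sides by (y - 2). However, since y = 2, we have (y - 2) = 0. Division by zero is undefined, making this step invalid.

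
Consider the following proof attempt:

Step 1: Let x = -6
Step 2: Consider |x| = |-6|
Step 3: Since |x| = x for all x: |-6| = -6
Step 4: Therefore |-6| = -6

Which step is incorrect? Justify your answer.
Step 3: Since |x| = x for all x: |-6| = -6

Step 3 incorrectly states that |x| = x for all x. The correct definition is |x| = x when x >= 0, and |x| = -x when x < 0. Since -6 < 0, we have |-6| = -(-6) = 6, not -6.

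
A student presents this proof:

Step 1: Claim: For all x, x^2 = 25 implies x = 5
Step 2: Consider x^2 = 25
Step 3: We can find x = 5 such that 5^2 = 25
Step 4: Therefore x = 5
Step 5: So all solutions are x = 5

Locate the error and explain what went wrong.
Step 4: Therefore x = 5

Step 4 incorrectly concludes that x = 5 is the only solution. The proof shows that x = 5 is A solution (existence), but does not show it is the ONLY solution (uniqueness). In fact, x = -5 is also a solution since (-5)^2 = 25. Finding one solution doesn't prove there are no others.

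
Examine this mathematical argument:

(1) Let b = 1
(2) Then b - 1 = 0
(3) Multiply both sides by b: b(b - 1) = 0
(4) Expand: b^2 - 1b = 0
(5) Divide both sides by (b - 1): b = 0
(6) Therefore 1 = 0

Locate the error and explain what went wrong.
Step 5: Divide both sides by (b - 1): b = 0

Step 5 divides both sides by (b - 1). However, since b = 1, we have (b - 1) = 0. Division by zero is undefined, making this step invalid.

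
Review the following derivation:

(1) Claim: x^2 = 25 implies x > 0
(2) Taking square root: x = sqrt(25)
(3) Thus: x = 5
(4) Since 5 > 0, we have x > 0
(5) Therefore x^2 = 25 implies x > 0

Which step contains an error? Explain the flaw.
Step 2: Taking square root: x = sqrt(25)

Step 2 takes the square root and assumes the positive root only. The equation x^2 = 25 actually has two solutions: x = 5 and x = -5. The proof silently assumes x > 0 without justification, then uses this assumption to conclude x > 0, which is circular. The counterexample x = -5 shows the claim is false.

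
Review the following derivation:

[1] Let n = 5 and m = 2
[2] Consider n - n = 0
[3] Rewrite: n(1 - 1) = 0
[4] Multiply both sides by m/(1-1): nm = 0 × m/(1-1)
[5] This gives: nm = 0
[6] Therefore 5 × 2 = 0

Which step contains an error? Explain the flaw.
Step 4: Multiply both sides by m/(1-1): nm = 0 × m/(1-1)

Step 4 multiplies both sides by m/(1-1). However, 1-1 = 0, so this is multiplication by m/0, which is undefined. We cannot multiply by an undefined expression.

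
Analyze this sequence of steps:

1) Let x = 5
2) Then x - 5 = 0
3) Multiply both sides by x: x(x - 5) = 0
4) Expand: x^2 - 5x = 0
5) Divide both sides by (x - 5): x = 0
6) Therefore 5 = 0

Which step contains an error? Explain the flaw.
Step 5: Divide both sides by (x - 5): x = 0

Step 5 divides both sides by (x - 5). However, since x = 5, we have (x - 5) = 0. Division by zero is undefined, making this step invalid.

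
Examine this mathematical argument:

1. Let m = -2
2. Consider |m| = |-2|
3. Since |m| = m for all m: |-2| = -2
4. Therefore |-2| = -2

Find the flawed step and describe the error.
Step 3: Since |m| = m for all m: |-2| = -2

Step 3 incorrectly states that |m| = m for all m. The correct definition is |m| = m when m >= 0, and |m| = -m when m < 0. Since -2 < 0, we have |-2| = -(-2) = 2, not -2.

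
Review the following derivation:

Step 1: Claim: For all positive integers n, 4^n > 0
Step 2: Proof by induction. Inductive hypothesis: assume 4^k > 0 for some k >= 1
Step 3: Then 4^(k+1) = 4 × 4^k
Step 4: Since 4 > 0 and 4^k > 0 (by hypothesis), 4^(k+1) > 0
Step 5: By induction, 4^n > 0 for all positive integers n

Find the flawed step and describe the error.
Step 5: By induction, 4^n > 0 for all positive integers n

Step 5 concludes the proof by induction, but no base case was ever established. A valid induction proof requires: (1) a base case proving 4^1 > 0, and (2) an inductive step showing IF 4^k > 0 THEN 4^(k+1) > 0. Steps 2-4 correctly establish the inductive step, but without the base case the conclusion in step 5 does not follow.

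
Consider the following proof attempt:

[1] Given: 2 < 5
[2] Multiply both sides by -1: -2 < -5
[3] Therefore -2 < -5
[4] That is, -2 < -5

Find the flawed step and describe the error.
Step 2: Multiply both sides by -1: -2 < -5

Step 2 multiplies both sides by -1 but fails to reverse the inequality sign. When multiplying (or dividing) an inequality by a negative number, the direction must be reversed. Since 2 < 5, we should get -2 > -5, i.e., -2 > -5.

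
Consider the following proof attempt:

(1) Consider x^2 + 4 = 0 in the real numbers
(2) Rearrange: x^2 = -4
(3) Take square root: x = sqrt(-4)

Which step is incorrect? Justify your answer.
Step 3: Take square root: x = sqrt(-4)

Step 3 takes the square root of -4, which is negative. In the real number system, the square root of a negative number is undefined. The equation x^2 + 4 = 0 has no real solutions. Square roots of negative numbers only exist in the complex numbers.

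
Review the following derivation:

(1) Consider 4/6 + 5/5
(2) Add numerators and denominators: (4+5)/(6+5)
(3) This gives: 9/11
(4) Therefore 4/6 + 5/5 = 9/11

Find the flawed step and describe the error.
Step 2: Add numerators and denominators: (4+5)/(6+5)

Step 2 incorrectly adds fractions by separately adding numerators and denominators. This is wrong. The correct method requires a common denominator: 4/6 + 5/5 = (4×5 + 5×6)/(6×5) = 50/30 = 5/3. The method used gives 9/11, which is different.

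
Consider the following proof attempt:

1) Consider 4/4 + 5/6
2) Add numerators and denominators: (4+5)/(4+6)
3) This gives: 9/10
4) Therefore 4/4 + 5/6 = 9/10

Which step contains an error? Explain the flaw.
Step 2: Add numerators and denominators: (4+5)/(4+6)

Step 2 incorrectly adds fractions by separately adding numerators and denominators. This is wrong. The correct method requires a common denominator: 4/4 + 5/6 = (4×6 + 5×4)/(4×6) = 44/24 = 11/6. The method used gives 9/10, which is different.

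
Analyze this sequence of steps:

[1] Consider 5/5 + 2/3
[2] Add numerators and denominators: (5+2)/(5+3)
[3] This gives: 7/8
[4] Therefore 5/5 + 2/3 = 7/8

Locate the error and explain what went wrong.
Step 2: Add numerators and denominators: (5+2)/(5+3)

Step 2 incorrectly adds fractions by separately adding numerators and denominators. This is wrong. The correct method requires a common denominator: 5/5 + 2/3 = (5×3 + 2×5)/(5×3) = 25/15 = 5/3. The method used gives 7/8, which is different.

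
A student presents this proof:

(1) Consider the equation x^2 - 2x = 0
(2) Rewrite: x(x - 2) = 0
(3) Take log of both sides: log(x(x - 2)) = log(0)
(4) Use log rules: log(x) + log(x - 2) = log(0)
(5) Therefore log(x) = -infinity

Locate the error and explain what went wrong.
Step 3: Take log of both sides: log(x(x - 2)) = log(0)

Step 3 takes the logarithm of both sides, resulting in log(0) on the right side. The logarithm is only defined for positive numbers; log(0) is undefined (approaches negative infinity). This operation is invalid.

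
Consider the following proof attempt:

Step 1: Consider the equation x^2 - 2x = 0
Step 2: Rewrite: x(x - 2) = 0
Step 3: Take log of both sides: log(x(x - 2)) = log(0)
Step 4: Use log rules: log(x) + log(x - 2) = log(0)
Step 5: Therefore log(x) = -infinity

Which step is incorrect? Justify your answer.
Step 3: Take log of both sides: log(x(x - 2)) = log(0)

Step 3 takes the logarithm of both sides, resulting in log(0) on the right side. The logarithm is only defined for positive numbers; log(0) is undefined (approaches negative infinity). This operation is invalid.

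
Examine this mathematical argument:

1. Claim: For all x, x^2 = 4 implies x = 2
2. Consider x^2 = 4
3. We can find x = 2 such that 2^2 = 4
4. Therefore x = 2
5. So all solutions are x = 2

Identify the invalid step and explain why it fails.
Step 4: Therefore x = 2

Step 4 incorrectly concludes that x = 2 is the only solution. The proof shows that x = 2 is A solution (existence), but does not show it is the ONLY solution (uniqueness). In fact, x = -2 is also a solution since (-2)^2 = 4. Finding one solution doesn't prove there are no others.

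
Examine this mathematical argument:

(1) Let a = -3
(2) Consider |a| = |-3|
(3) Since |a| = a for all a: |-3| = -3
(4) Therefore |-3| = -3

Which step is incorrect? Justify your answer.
Step 3: Since |a| = a for all a: |-3| = -3

Step 3 incorrectly states that |a| = a for all a. The correct definition is |a| = a when a >= 0, and |a| = -a when a < 0. Since -3 < 0, we have |-3| = -(-3) = 3, not -3.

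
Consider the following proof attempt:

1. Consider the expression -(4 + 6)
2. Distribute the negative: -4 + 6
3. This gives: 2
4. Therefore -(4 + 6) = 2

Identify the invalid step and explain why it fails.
Step 2: Distribute the negative: -4 + 6

Step 2 incorrectly distributes the negative sign. The correct distribution is -(4 + 6) = -4 - 6 = -10. The negative must be applied to both terms, not just the first. The error treats -(4 + 6) as -4 + 6, which equals 2 instead of -10.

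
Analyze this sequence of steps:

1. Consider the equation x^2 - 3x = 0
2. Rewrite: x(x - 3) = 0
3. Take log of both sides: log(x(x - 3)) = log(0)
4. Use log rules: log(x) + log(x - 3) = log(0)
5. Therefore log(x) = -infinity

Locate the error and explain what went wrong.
Step 3: Take log of both sides: log(x(x - 3)) = log(0)

Step 3 takes the logarithm of both sides, resulting in log(0) on the right side. The logarithm is only defined for positive numbers; log(0) is undefined (approaches negative infinity). This operation is invalid.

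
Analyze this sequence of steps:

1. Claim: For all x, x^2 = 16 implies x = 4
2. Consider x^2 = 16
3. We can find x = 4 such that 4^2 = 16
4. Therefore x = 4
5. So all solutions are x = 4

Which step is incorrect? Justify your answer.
Step 4: Therefore x = 4

Step 4 incorrectly concludes that x = 4 is the only solution. The proof shows that x = 4 is A solution (existence), but does not show it is the ONLY solution (uniqueness). In fact, x = -4 is also a solution since (-4)^2 = 16. Finding one solution doesn't prove there are no others.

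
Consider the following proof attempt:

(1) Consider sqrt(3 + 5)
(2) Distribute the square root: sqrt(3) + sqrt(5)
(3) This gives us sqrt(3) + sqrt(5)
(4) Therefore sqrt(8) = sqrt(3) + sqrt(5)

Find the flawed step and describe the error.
Step 2: Distribute the square root: sqrt(3) + sqrt(5)

Step 2 incorrectly 'distributes' the square root over addition. The square root function does not distribute: sqrt(a + b) ≠ sqrt(a) + sqrt(b). In fact, sqrt(3 + 5) = sqrt(8) ≈ 2.8284, while sqrt(3) + sqrt(5) ≈ 3.9681.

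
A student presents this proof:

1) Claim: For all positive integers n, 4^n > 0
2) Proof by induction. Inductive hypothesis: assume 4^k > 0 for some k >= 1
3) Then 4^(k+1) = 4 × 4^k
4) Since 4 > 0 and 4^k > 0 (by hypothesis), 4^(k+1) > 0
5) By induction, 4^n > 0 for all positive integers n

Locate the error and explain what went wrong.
Step 5: By induction, 4^n > 0 for all positive integers n

Step 5 concludes the proof by induction, but no base case was ever established. A valid induction proof requires: (1) a base case proving 4^1 > 0, and (2) an inductive step showing IF 4^k > 0 THEN 4^(k+1) > 0. Steps 2-4 correctly establish the inductive step, but without the base case the conclusion in step 5 does not follow.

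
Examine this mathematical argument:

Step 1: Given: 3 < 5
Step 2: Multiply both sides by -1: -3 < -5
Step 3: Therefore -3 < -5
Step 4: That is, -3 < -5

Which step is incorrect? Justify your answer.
Step 2: Multiply both sides by -1: -3 < -5

Step 2 multiplies both sides by -1 but fails to reverse the inequality sign. When multiplying (or dividing) an inequality by a negative number, the direction must be reversed. Since 3 < 5, we should get -3 > -5, i.e., -3 > -5.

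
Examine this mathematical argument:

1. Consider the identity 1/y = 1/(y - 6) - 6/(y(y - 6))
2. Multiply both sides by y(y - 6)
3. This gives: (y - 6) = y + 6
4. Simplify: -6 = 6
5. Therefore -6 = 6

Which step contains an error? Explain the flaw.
Step 3: This gives: (y - 6) = y + 6

Step 3 makes a sign error when clearing denominators. Multiplying -6/(y(y - 6)) by y(y - 6) gives -6, not +6. The correct result is (y - 6) = y - 6, which is trivially true, not (y - 6) = y + 6. (Step 1 is a valid identity: 1/(y - 6) - 6/(y(y - 6)) = (y - 6)/(y(y - 6)) = 1/y.)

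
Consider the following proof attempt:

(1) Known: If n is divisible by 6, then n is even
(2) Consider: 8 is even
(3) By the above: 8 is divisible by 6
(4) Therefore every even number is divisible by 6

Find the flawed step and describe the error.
Step 3: By the above: 8 is divisible by 6

Step 3 commits the fallacy of affirming the consequent. The known fact 'divisible by 6 → even' does NOT imply 'even → divisible by 6'. That would be the converse, which is false. For example, 8 is even but 8 ÷ 6 = 1.33, which is not an integer.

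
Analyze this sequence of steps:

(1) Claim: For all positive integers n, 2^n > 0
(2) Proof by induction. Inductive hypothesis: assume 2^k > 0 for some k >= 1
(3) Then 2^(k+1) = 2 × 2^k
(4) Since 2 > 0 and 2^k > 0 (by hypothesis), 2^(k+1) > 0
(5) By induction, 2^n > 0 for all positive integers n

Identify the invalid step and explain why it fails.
Step 5: By induction, 2^n > 0 for all positive integers n

Step 5 concludes the proof by induction, but no base case was ever established. A valid induction proof requires: (1) a base case proving 2^1 > 0, and (2) an inductive step showing IF 2^k > 0 THEN 2^(k+1) > 0. Steps 2-4 correctly establish the inductive step, but without the base case the conclusion in step 5 does not follow.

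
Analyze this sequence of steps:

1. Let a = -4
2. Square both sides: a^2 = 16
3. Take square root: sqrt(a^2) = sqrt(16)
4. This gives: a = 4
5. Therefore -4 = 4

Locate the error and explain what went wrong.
Step 4: This gives: a = 4

Step 4 incorrectly states that sqrt(a^2) = a. The correct identity is sqrt(a^2) = |a|. Since a = -4 < 0, we have sqrt(a^2) = |-4| = 4, not a = -4.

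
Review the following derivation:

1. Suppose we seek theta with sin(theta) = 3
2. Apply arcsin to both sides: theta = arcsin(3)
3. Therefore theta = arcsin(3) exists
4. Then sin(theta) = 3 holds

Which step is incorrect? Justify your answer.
Step 2: Apply arcsin to both sides: theta = arcsin(3)

Step 2 applies arcsin to 3. However, arcsin(x) is only defined for x in [-1, 1] because sin(theta) can only produce values in that range. Since |3| > 1, arcsin(3) is undefined. There is no angle whose sine equals 3.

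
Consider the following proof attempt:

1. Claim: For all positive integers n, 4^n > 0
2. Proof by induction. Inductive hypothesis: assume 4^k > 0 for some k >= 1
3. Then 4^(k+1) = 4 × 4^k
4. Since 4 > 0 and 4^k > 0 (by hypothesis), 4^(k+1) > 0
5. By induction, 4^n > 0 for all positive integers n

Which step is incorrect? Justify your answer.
Step 5: By induction, 4^n > 0 for all positive integers n

Step 5 concludes the proof by induction, but no base case was ever established. A valid induction proof requires: (1) a base case proving 4^1 > 0, and (2) an inductive step showing IF 4^k > 0 THEN 4^(k+1) > 0. Steps 2-4 correctly establish the inductive step, but without the base case the conclusion in step 5 does not follow.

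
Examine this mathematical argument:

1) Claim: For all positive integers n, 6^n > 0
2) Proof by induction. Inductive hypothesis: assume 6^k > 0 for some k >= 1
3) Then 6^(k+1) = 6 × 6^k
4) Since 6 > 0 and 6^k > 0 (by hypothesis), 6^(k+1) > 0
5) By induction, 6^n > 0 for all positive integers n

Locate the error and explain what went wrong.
Step 5: By induction, 6^n > 0 for all positive integers n

Step 5 concludes the proof by induction, but no base case was ever established. A valid induction proof requires: (1) a base case proving 6^1 > 0, and (2) an inductive step showing IF 6^k > 0 THEN 6^(k+1) > 0. Steps 2-4 correctly establish the inductive step, but without the base case the conclusion in step 5 does not follow.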